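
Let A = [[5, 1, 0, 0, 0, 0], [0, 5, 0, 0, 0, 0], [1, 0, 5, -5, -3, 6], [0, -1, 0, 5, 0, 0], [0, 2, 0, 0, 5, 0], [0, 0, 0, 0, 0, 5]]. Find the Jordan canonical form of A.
The characteristic polynomial is det(xI - A) = (x - 5)^6, so the eigenvalues are 5 (algebraic multiplicity 6).

For λ = 5: rank(A - 5I) = 2, rank((A - 5I)^2) = 0. The eigenspace has dimension 6 - 2 = 4, so there are 4 Jordan blocks; the rank sequence gives block sizes [2, 2, 1, 1].

Assembling the blocks gives the Jordan form J above.

J = [[5, 1, 0, 0, 0, 0], [0, 5, 0, 0, 0, 0], [0, 0, 5, 1, 0, 0], [0, 0, 0, 5, 0, 0], [0, 0, 0, 0, 5, 0], [0, 0, 0, 0, 0, 5]]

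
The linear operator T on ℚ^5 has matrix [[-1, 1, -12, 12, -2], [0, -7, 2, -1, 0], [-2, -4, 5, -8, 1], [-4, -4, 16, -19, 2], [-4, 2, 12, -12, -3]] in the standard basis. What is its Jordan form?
J = [[-5, 1, 0, 0, 0], [0, -5, 1, 0, 0], [0, 0, -5, 0, 0], [0, 0, 0, -5, 1], [0, 0, 0, 0, -5]]

The characteristic polynomial is det(xI - A) = (x + 5)^5, so the eigenvalues are -5 (algebraic multiplicity 5).

For λ = -5: rank(A + 5I) = 3, rank((A + 5I)^2) = 1, rank((A + 5I)^3) = 0. The eigenspace has dimension 5 - 3 = 2, so there are 2 Jordan blocks; the rank sequence gives block sizes [3, 2].

Assembling the blocks gives the Jordan form J above.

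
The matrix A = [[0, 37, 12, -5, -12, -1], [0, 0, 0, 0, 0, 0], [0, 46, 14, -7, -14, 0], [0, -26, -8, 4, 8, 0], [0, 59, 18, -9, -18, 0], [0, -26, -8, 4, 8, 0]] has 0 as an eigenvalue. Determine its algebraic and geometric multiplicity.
algebraic multiplicity 6, geometric multiplicity 3

The characteristic polynomial is x^6, so the factor x appears with exponent 6: the algebraic multiplicity is 6.

rank(A) = 3, so the eigenspace has dimension 6 - 3 = 3: the geometric multiplicity is 3.

Since 3 < 6, A is not diagonalizable.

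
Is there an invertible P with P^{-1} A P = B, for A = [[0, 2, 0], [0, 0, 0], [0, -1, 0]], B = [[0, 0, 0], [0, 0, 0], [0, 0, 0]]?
No.

Both have characteristic polynomial x^3, but the minimal polynomial of A is x^2 while the minimal polynomial of B is x. The minimal polynomial is a similarity invariant, so A and B are not similar.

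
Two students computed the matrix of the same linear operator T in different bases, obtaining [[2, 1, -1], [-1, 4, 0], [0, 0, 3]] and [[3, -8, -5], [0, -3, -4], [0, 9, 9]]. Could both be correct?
Two matrices over a field are similar if and only if they have the same invariant factors.

Both A and B have characteristic polynomial (x - 3)^3 and minimal polynomial (x - 3)^3. Computing further, both have invariant factors (x - 3)^3. Hence A and B are similar.

Yes.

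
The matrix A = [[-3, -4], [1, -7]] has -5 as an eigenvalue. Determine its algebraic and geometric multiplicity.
The characteristic polynomial is (x + 5)^2, so the factor x + 5 appears with exponent 2: the algebraic multiplicity is 2.

rank(A + 5I) = 1, so the eigenspace has dimension 2 - 1 = 1: the geometric multiplicity is 1.

Since 1 < 2, A is not diagonalizable.

algebraic multiplicity 2, geometric multiplicity 1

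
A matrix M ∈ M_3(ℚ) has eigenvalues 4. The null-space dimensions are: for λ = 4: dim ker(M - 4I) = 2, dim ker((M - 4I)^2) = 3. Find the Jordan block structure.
Jordan blocks: (4, 2), (4, 1)

λ = 4: successive nullity increments [2, 1] count blocks of size ≥ k; block sizes are [2, 1].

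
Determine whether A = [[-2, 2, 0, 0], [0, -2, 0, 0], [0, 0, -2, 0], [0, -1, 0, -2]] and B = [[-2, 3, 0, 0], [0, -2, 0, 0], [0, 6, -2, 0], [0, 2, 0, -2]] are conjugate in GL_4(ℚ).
Two matrices over a field are similar if and only if they have the same invariant factors.

Both A and B have characteristic polynomial (x + 2)^4 and minimal polynomial (x + 2)^2. Computing further, both have invariant factors x + 2, x + 2, (x + 2)^2. Hence A and B are similar.

Yes.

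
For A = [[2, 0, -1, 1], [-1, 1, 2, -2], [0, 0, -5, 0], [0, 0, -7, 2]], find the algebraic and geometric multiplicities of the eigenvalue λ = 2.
algebraic multiplicity 2, geometric multiplicity 1

The characteristic polynomial is (x - 2)^2(x - 1)(x + 5), so the factor x - 2 appears with exponent 2: the algebraic multiplicity is 2.

rank(A - 2I) = 3, so the eigenspace has dimension 4 - 3 = 1: the geometric multiplicity is 1.

Since 1 < 2, A is not diagonalizable.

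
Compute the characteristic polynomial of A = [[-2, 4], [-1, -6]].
χ_A(x) = (x + 4)^2

xI - A = [[x + 2, -4], [1, x + 6]].

Expanding det(xI - A) along the first row:
det(xI - A) = + (x + 2)·det([[x + 6]]) - (-4)·det([[1]]).

Evaluating gives χ_A(x) = x^2 + 8x + 16 = (x + 4)^2.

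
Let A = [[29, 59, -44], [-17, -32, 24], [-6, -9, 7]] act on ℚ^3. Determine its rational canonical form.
The invariant factors of A (the non-unit diagonal entries of the Smith normal form of xI - A over ℚ[x]) are (x - 3)(x^2 - x + 3), each dividing the next. The characteristic polynomial is their product, (x - 3)(x^2 - x + 3).

The rational canonical form is the block-diagonal matrix of companion matrices C(f_i):
R = [[0, 0, 9], [1, 0, -6], [0, 1, 4]].

Note the characteristic polynomial does not split into linear factors over ℚ, so A has no Jordan form over ℚ; the rational canonical form exists over any field.

R = [[0, 0, 9], [1, 0, -6], [0, 1, 4]]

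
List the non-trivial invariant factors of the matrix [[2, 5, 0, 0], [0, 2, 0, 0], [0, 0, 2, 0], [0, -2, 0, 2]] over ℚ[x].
x - 2, x - 2, (x - 2)^2

The Jordan structure of A has elementary divisors (x - 2)^2, (x - 2), (x - 2). Arranging the block sizes at each eigenvalue in decreasing order and taking row products gives the invariant factors.

Invariant factors (smallest first, each dividing the next): x - 2, x - 2, (x - 2)^2.

Check: the last factor (x - 2)^2 is the minimal polynomial, and the product (x - 2)^4 is the characteristic polynomial.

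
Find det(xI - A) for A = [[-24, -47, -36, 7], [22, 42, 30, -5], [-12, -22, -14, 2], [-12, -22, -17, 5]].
χ_A(x) = (x - 3)(x - 2)^3

xI - A = [[x + 24, 47, 36, -7], [-22, x - 42, -30, 5], [12, 22, x + 14, -2], [12, 22, 17, x - 5]].

Expanding det(xI - A) along the first row:
det(xI - A) = + (x + 24)·det([[x - 42, -30, 5], [22, x + 14, -2], [22, 17, x - 5]]) - (47)·det([[-22, -30, 5], [12, x + 14, -2], [12, 17, x - 5]]) + (36)·det([[-22, x - 42, 5], [12, 22, -2], [12, 22, x - 5]]) - (-7)·det([[-22, x - 42, -30], [12, 22, x + 14], [12, 22, 17]]).

Evaluating gives χ_A(x) = x^4 - 9x^3 + 30x^2 - 44x + 24 = (x - 3)(x - 2)^3.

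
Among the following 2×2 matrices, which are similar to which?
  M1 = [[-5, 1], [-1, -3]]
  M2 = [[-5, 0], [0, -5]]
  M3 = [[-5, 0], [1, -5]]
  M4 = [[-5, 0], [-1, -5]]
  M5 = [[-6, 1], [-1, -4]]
3 classes: {M1}, {M2}, {M3, M4, M5}

Characteristic polynomials: χ_{M1} = (x + 4)^2, χ_{M2} = (x + 5)^2, χ_{M3} = (x + 5)^2, χ_{M4} = (x + 5)^2, χ_{M5} = (x + 5)^2.

{M1}: invariant factors (x + 4)^2.

{M2}: invariant factors x + 5, x + 5.

{M3, M4, M5}: invariant factors (x + 5)^2.

Matrices are similar if and only if their invariant-factor lists agree; the partition into similarity classes is {M1}, {M2}, {M3, M4, M5}.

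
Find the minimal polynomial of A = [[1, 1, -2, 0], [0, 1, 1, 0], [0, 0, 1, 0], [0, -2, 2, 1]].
The characteristic polynomial factors as (x - 1)^4. The minimal polynomial is ∏(x - λ)^{k_λ} where k_λ is the size of the largest Jordan block at λ.

For λ = 1: rank(A - I) = 2, and the largest Jordan block has size 3 (the smallest k with rank((A - I)^k) = rank((A - I)^(k+1))).

So m_A(x) = (x - 1)^3.

m_A(x) = (x - 1)^3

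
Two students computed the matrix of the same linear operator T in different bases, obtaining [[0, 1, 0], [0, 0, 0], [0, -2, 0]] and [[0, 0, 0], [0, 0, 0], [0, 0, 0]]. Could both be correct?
Both have characteristic polynomial x^3, but the minimal polynomial of A is x^2 while the minimal polynomial of B is x. The minimal polynomial is a similarity invariant, so A and B are not similar.

No.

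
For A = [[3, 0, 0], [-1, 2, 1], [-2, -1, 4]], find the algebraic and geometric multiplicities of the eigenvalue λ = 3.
algebraic multiplicity 3, geometric multiplicity 1

The characteristic polynomial is (x - 3)^3, so the factor x - 3 appears with exponent 3: the algebraic multiplicity is 3.

rank(A - 3I) = 2, so the eigenspace has dimension 3 - 2 = 1: the geometric multiplicity is 1.

Since 1 < 3, A is not diagonalizable.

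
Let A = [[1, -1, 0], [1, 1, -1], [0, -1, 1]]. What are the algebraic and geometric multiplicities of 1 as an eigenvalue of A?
The characteristic polynomial is (x - 1)^3, so the factor x - 1 appears with exponent 3: the algebraic multiplicity is 3.

rank(A - I) = 2, so the eigenspace has dimension 3 - 2 = 1: the geometric multiplicity is 1.

Since 1 < 3, A is not diagonalizable.

algebraic multiplicity 3, geometric multiplicity 1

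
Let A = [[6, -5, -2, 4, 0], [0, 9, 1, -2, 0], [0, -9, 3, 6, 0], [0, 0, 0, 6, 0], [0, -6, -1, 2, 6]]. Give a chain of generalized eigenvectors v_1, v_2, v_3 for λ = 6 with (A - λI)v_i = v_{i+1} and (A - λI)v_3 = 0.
v_1 = [[4, -1, 4, 0, -3]]^T, v_2 = [[-3, 1, -3, 0, 2]]^T, v_3 = [[1, 0, 0, 0, -3]]^T

We seek v_1 ∈ ker((A - 6I)^3) \ ker((A - 6I)^2), then set v_{i+1} = (A - 6I) v_i.

One such chain is v_1 = [[4, -1, 4, 0, -3]]^T, v_2 = [[-3, 1, -3, 0, 2]]^T, v_3 = [[1, 0, 0, 0, -3]]^T. Check: (A - 6I) v_3 = [[0, 0, 0, 0, 0]]^T = 0.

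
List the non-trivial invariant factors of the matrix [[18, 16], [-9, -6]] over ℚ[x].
(x - 6)^2

The Jordan structure of A has elementary divisors (x - 6)^2. Arranging the block sizes at each eigenvalue in decreasing order and taking row products gives the invariant factors.

Invariant factors (smallest first, each dividing the next): (x - 6)^2.

Check: the last factor (x - 6)^2 is the minimal polynomial, and the product (x - 6)^2 is the characteristic polynomial.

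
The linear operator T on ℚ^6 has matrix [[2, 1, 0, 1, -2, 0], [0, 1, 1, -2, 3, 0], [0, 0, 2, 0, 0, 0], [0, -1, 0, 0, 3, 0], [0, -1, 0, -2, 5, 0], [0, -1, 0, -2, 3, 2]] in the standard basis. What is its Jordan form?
The characteristic polynomial is det(xI - A) = (x - 2)^6, so the eigenvalues are 2 (algebraic multiplicity 6).

For λ = 2: rank(A - 2I) = 3, rank((A - 2I)^2) = 1, rank((A - 2I)^3) = 0. The eigenspace has dimension 6 - 3 = 3, so there are 3 Jordan blocks; the rank sequence gives block sizes [3, 2, 1].

Assembling the blocks gives the Jordan form J above.

J = [[2, 1, 0, 0, 0, 0], [0, 2, 1, 0, 0, 0], [0, 0, 2, 0, 0, 0], [0, 0, 0, 2, 1, 0], [0, 0, 0, 0, 2, 0], [0, 0, 0, 0, 0, 2]]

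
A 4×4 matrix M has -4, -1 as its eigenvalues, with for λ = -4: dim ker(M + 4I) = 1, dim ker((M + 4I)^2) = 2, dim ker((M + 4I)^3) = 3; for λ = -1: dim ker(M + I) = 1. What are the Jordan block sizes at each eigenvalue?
Jordan blocks: (-4, 3), (-1, 1)

λ = -4: successive nullity increments [1, 1, 1] count blocks of size ≥ k; block sizes are [3].
λ = -1: successive nullity increments [1] count blocks of size ≥ k; block sizes are [1].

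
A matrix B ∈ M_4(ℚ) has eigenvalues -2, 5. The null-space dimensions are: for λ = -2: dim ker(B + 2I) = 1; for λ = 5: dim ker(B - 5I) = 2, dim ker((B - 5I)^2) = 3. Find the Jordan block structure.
Jordan blocks: (-2, 1), (5, 2), (5, 1)

λ = -2: successive nullity increments [1] count blocks of size ≥ k; block sizes are [1].
λ = 5: successive nullity increments [2, 1] count blocks of size ≥ k; block sizes are [2, 1].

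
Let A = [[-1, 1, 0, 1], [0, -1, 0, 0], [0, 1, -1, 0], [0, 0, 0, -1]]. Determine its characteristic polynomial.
xI - A = [[x + 1, -1, 0, -1], [0, x + 1, 0, 0], [0, -1, x + 1, 0], [0, 0, 0, x + 1]].

Expanding det(xI - A) along the first row:
det(xI - A) = + (x + 1)·det([[x + 1, 0, 0], [-1, x + 1, 0], [0, 0, x + 1]]) - (-1)·det([[0, 0, 0], [0, x + 1, 0], [0, 0, x + 1]]) + (0)·det([[0, x + 1, 0], [0, -1, 0], [0, 0, x + 1]]) - (-1)·det([[0, x + 1, 0], [0, -1, x + 1], [0, 0, 0]]).

Evaluating gives χ_A(x) = x^4 + 4x^3 + 6x^2 + 4x + 1 = (x + 1)^4.

χ_A(x) = (x + 1)^4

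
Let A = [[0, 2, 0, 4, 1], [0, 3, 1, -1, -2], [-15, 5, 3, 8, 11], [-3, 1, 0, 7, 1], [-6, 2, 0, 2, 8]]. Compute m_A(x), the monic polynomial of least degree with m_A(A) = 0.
m_A(x) = (x - 6)^2(x - 3)^3

The characteristic polynomial factors as (x - 6)^2(x - 3)^3. The minimal polynomial is ∏(x - λ)^{k_λ} where k_λ is the size of the largest Jordan block at λ.

For λ = 3: rank(A - 3I) = 4, and the largest Jordan block has size 3 (the smallest k with rank((A - 3I)^k) = rank((A - 3I)^(k+1))).
For λ = 6: rank(A - 6I) = 4, and the largest Jordan block has size 2 (the smallest k with rank((A - 6I)^k) = rank((A - 6I)^(k+1))).

So m_A(x) = (x - 6)^2(x - 3)^3.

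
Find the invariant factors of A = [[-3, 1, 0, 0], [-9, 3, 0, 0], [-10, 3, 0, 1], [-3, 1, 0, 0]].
The Jordan structure of A has elementary divisors x^2, x^2. Arranging the block sizes at each eigenvalue in decreasing order and taking row products gives the invariant factors.

Invariant factors (smallest first, each dividing the next): x^2, x^2.

Check: the last factor x^2 is the minimal polynomial, and the product x^4 is the characteristic polynomial.

x^2, x^2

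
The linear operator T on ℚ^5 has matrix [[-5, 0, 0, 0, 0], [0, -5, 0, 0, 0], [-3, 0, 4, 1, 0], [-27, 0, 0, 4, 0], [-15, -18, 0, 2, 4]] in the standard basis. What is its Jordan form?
J = [[-5, 0, 0, 0, 0], [0, -5, 0, 0, 0], [0, 0, 4, 1, 0], [0, 0, 0, 4, 0], [0, 0, 0, 0, 4]]

The characteristic polynomial is det(xI - A) = (x - 4)^3(x + 5)^2, so the eigenvalues are -5 (algebraic multiplicity 2), 4 (algebraic multiplicity 3).

For λ = -5: rank(A + 5I) = 3. The eigenspace has dimension 5 - 3 = 2, so there are 2 Jordan blocks; the rank sequence gives block sizes [1, 1].

For λ = 4: rank(A - 4I) = 3, rank((A - 4I)^2) = 2. The eigenspace has dimension 5 - 3 = 2, so there are 2 Jordan blocks; the rank sequence gives block sizes [2, 1].

Assembling the blocks gives the Jordan form J above.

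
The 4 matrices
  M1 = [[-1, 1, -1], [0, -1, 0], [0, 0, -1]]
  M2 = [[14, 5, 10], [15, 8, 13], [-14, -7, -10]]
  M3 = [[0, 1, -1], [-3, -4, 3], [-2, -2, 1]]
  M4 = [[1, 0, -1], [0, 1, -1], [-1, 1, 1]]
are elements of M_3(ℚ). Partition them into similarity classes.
3 classes: {M1, M3}, {M2}, {M4}

Characteristic polynomials: χ_{M1} = (x + 1)^3, χ_{M2} = (x - 4)^3, χ_{M3} = (x + 1)^3, χ_{M4} = (x - 1)^3.

{M1, M3}: invariant factors x + 1, (x + 1)^2.

{M2}: invariant factors (x - 4)^3.

{M4}: invariant factors (x - 1)^3.

Matrices are similar if and only if their invariant-factor lists agree; the partition into similarity classes is {M1, M3}, {M2}, {M4}.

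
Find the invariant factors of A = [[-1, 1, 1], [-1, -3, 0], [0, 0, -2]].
(x + 2)^3

The Jordan structure of A has elementary divisors (x + 2)^3. Arranging the block sizes at each eigenvalue in decreasing order and taking row products gives the invariant factors.

Invariant factors (smallest first, each dividing the next): (x + 2)^3.

Check: the last factor (x + 2)^3 is the minimal polynomial, and the product (x + 2)^3 is the characteristic polynomial.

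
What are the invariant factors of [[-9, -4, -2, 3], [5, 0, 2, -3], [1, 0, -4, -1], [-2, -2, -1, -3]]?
The Jordan structure of A has elementary divisors (x + 4)^3, (x + 4). Arranging the block sizes at each eigenvalue in decreasing order and taking row products gives the invariant factors.

Invariant factors (smallest first, each dividing the next): x + 4, (x + 4)^3.

Check: the last factor (x + 4)^3 is the minimal polynomial, and the product (x + 4)^4 is the characteristic polynomial.

x + 4, (x + 4)^3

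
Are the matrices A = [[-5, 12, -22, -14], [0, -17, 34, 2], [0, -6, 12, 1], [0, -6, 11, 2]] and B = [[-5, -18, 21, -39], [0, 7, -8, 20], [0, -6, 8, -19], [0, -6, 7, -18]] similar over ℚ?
Two matrices over a field are similar if and only if they have the same invariant factors.

Both A and B have characteristic polynomial (x - 1)^2(x + 5)^2 and minimal polynomial (x - 1)^2(x + 5). Computing further, both have invariant factors x + 5, (x - 1)^2(x + 5). Hence A and B are similar.

Yes.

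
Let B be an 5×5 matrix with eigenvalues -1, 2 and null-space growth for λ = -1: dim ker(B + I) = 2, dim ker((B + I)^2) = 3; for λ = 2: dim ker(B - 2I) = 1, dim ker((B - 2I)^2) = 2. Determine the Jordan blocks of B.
Jordan blocks: (-1, 2), (-1, 1), (2, 2)

λ = -1: successive nullity increments [2, 1] count blocks of size ≥ k; block sizes are [2, 1].
λ = 2: successive nullity increments [1, 1] count blocks of size ≥ k; block sizes are [2].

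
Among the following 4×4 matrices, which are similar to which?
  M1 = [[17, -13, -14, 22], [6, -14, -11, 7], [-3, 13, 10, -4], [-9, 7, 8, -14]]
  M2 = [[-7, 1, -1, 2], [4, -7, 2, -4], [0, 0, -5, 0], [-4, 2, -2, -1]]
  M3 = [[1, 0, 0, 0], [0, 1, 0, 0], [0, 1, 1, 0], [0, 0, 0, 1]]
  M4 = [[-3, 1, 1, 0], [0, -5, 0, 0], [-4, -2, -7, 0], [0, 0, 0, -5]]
3 classes: {M1}, {M2, M4}, {M3}

Characteristic polynomials: χ_{M1} = (x - 5)(x - 2)(x + 4)^2, χ_{M2} = (x + 5)^4, χ_{M3} = (x - 1)^4, χ_{M4} = (x + 5)^4.

{M1}: invariant factors (x - 5)(x - 2)(x + 4)^2.

{M2, M4}: invariant factors x + 5, x + 5, (x + 5)^2.

{M3}: invariant factors x - 1, x - 1, (x - 1)^2.

Matrices are similar if and only if their invariant-factor lists agree; the partition into similarity classes is {M1}, {M2, M4}, {M3}.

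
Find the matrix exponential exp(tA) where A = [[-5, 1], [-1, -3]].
A has Jordan form J = [[-4, 1], [0, -4]] with A = PJP^{-1}, so e^{tA} = P e^{tJ} P^{-1}.

For a Jordan block J_k(λ), e^{tJ_k(λ)} = e^{λt} · (I + tN + t^2 N^2/2! + ... + t^{k-1} N^{k-1}/(k-1)!) where N is the nilpotent superdiagonal part.

Assembling the blocks and conjugating back gives the entries of e^{tA} as shown above.

e^{tA} = [[(1 - t)*e^{-4*t}, t*e^{-4*t}], [-t*e^{-4*t}, (t + 1)*e^{-4*t}]]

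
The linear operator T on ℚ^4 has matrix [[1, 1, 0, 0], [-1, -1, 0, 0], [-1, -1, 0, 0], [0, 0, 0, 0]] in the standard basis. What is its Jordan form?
J = [[0, 1, 0, 0], [0, 0, 0, 0], [0, 0, 0, 0], [0, 0, 0, 0]]

The characteristic polynomial is det(xI - A) = x^4, so the eigenvalues are 0 (algebraic multiplicity 4).

For λ = 0: rank(A) = 1, rank(A^2) = 0. The eigenspace has dimension 4 - 1 = 3, so there are 3 Jordan blocks; the rank sequence gives block sizes [2, 1, 1].

Assembling the blocks gives the Jordan form J above.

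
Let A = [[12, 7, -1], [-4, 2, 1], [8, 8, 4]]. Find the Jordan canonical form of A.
The characteristic polynomial is det(xI - A) = (x - 6)^3, so the eigenvalues are 6 (algebraic multiplicity 3).

For λ = 6: rank(A - 6I) = 2, rank((A - 6I)^2) = 1, rank((A - 6I)^3) = 0. The eigenspace has dimension 3 - 2 = 1, so there is 1 Jordan block; the rank sequence gives block sizes [3].

Assembling the blocks gives the Jordan form J above.

J = [[6, 1, 0], [0, 6, 1], [0, 0, 6]]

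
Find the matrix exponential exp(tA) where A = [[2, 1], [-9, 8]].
A has Jordan form J = [[5, 1], [0, 5]] with A = PJP^{-1}, so e^{tA} = P e^{tJ} P^{-1}.

For a Jordan block J_k(λ), e^{tJ_k(λ)} = e^{λt} · (I + tN + t^2 N^2/2! + ... + t^{k-1} N^{k-1}/(k-1)!) where N is the nilpotent superdiagonal part.

Assembling the blocks and conjugating back gives the entries of e^{tA} as shown above.

e^{tA} = [[(1 - 3*t)*e^{5*t}, t*e^{5*t}], [-9*t*e^{5*t}, (3*t + 1)*e^{5*t}]]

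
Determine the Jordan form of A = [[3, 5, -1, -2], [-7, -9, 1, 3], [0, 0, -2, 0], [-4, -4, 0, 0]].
The characteristic polynomial is det(xI - A) = (x + 2)^4, so the eigenvalues are -2 (algebraic multiplicity 4).

For λ = -2: rank(A + 2I) = 2, rank((A + 2I)^2) = 1, rank((A + 2I)^3) = 0. The eigenspace has dimension 4 - 2 = 2, so there are 2 Jordan blocks; the rank sequence gives block sizes [3, 1].

Assembling the blocks gives the Jordan form J above.

J = [[-2, 1, 0, 0], [0, -2, 1, 0], [0, 0, -2, 0], [0, 0, 0, -2]]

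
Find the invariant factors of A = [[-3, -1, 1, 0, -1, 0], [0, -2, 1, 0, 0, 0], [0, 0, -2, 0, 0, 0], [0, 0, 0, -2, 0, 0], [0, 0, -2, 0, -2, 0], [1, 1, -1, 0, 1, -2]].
x + 2, x + 2, x + 2, (x + 2)^2(x + 3)

The Jordan structure of A has elementary divisors (x + 3), (x + 2)^2, (x + 2), (x + 2), (x + 2). Arranging the block sizes at each eigenvalue in decreasing order and taking row products gives the invariant factors.

Invariant factors (smallest first, each dividing the next): x + 2, x + 2, x + 2, (x + 2)^2(x + 3).

Check: the last factor (x + 2)^2(x + 3) is the minimal polynomial, and the product (x + 2)^5(x + 3) is the characteristic polynomial.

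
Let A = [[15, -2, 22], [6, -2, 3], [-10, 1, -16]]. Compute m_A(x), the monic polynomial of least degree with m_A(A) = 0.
m_A(x) = (x - 1)^2(x + 5)

The characteristic polynomial factors as (x - 1)^2(x + 5). The minimal polynomial is ∏(x - λ)^{k_λ} where k_λ is the size of the largest Jordan block at λ.

For λ = -5: rank(A + 5I) = 2, and the largest Jordan block has size 1 (the smallest k with rank((A + 5I)^k) = rank((A + 5I)^(k+1))).
For λ = 1: rank(A - I) = 2, and the largest Jordan block has size 2 (the smallest k with rank((A - I)^k) = rank((A - I)^(k+1))).

So m_A(x) = (x - 1)^2(x + 5).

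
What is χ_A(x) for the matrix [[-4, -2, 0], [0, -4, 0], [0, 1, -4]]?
xI - A = [[x + 4, 2, 0], [0, x + 4, 0], [0, -1, x + 4]].

Expanding det(xI - A) along the first row:
det(xI - A) = + (x + 4)·det([[x + 4, 0], [-1, x + 4]]) - (2)·det([[0, 0], [0, x + 4]]) + (0)·det([[0, x + 4], [0, -1]]).

Evaluating gives χ_A(x) = x^3 + 12x^2 + 48x + 64 = (x + 4)^3.

χ_A(x) = (x + 4)^3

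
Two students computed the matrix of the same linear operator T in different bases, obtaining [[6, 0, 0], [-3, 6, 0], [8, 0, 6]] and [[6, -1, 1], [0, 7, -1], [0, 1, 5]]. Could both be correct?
Yes.

Two matrices over a field are similar if and only if they have the same invariant factors.

Both A and B have characteristic polynomial (x - 6)^3 and minimal polynomial (x - 6)^2. Computing further, both have invariant factors x - 6, (x - 6)^2. Hence A and B are similar.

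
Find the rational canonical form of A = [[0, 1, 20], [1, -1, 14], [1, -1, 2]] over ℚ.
The invariant factors of A (the non-unit diagonal entries of the Smith normal form of xI - A over ℚ[x]) are (x - 4)(x^2 + 3x + 3), each dividing the next. The characteristic polynomial is their product, (x - 4)(x^2 + 3x + 3).

The rational canonical form is the block-diagonal matrix of companion matrices C(f_i):
R = [[0, 0, 12], [1, 0, 9], [0, 1, 1]].

Note the characteristic polynomial does not split into linear factors over ℚ, so A has no Jordan form over ℚ; the rational canonical form exists over any field.

R = [[0, 0, 12], [1, 0, 9], [0, 1, 1]]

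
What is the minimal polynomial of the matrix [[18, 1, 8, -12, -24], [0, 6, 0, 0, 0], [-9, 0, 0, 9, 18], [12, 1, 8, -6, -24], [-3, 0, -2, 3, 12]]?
The characteristic polynomial factors as (x - 6)^5. The minimal polynomial is ∏(x - λ)^{k_λ} where k_λ is the size of the largest Jordan block at λ.

For λ = 6: rank(A - 6I) = 2, and the largest Jordan block has size 2 (the smallest k with rank((A - 6I)^k) = rank((A - 6I)^(k+1))).

So m_A(x) = (x - 6)^2.

m_A(x) = (x - 6)^2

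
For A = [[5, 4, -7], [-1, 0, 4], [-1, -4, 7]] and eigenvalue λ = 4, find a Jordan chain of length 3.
v_1 = [[-10, 3, 1]]^T, v_2 = [[-5, 2, 1]]^T, v_3 = [[-4, 1, 0]]^T

We seek v_1 ∈ ker((A - 4I)^3) \ ker((A - 4I)^2), then set v_{i+1} = (A - 4I) v_i.

One such chain is v_1 = [[-10, 3, 1]]^T, v_2 = [[-5, 2, 1]]^T, v_3 = [[-4, 1, 0]]^T. Check: (A - 4I) v_3 = [[0, 0, 0]]^T = 0.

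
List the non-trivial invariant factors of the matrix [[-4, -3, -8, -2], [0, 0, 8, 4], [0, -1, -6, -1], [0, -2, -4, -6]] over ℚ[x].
(x + 4)^2, (x + 4)^2

The Jordan structure of A has elementary divisors (x + 4)^2, (x + 4)^2. Arranging the block sizes at each eigenvalue in decreasing order and taking row products gives the invariant factors.

Invariant factors (smallest first, each dividing the next): (x + 4)^2, (x + 4)^2.

Check: the last factor (x + 4)^2 is the minimal polynomial, and the product (x + 4)^4 is the characteristic polynomial.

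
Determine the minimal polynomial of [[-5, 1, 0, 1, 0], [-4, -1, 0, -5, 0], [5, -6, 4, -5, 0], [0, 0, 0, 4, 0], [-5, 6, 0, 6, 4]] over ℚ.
The characteristic polynomial factors as (x - 4)^3(x + 3)^2. The minimal polynomial is ∏(x - λ)^{k_λ} where k_λ is the size of the largest Jordan block at λ.

For λ = -3: rank(A + 3I) = 4, and the largest Jordan block has size 2 (the smallest k with rank((A + 3I)^k) = rank((A + 3I)^(k+1))).
For λ = 4: rank(A - 4I) = 3, and the largest Jordan block has size 2 (the smallest k with rank((A - 4I)^k) = rank((A - 4I)^(k+1))).

So m_A(x) = (x - 4)^2(x + 3)^2.

m_A(x) = (x - 4)^2(x + 3)^2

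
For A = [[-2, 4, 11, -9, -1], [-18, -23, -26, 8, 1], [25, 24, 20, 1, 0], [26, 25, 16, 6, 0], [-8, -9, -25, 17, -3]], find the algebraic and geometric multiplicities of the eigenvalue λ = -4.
algebraic multiplicity 3, geometric multiplicity 1

The characteristic polynomial is (x - 5)^2(x + 4)^3, so the factor x + 4 appears with exponent 3: the algebraic multiplicity is 3.

rank(A + 4I) = 4, so the eigenspace has dimension 5 - 4 = 1: the geometric multiplicity is 1.

Since 1 < 3, A is not diagonalizable.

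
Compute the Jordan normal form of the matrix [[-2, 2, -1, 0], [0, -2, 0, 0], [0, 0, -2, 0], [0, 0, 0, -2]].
J = [[-2, 1, 0, 0], [0, -2, 0, 0], [0, 0, -2, 0], [0, 0, 0, -2]]

The characteristic polynomial is det(xI - A) = (x + 2)^4, so the eigenvalues are -2 (algebraic multiplicity 4).

For λ = -2: rank(A + 2I) = 1, rank((A + 2I)^2) = 0. The eigenspace has dimension 4 - 1 = 3, so there are 3 Jordan blocks; the rank sequence gives block sizes [2, 1, 1].

Assembling the blocks gives the Jordan form J above.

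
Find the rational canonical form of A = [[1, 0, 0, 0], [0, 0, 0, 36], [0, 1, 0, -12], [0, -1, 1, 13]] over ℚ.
The invariant factors of A (the non-unit diagonal entries of the Smith normal form of xI - A over ℚ[x]) are x - 1, (x - 6)^2(x - 1), each dividing the next. The characteristic polynomial is their product, (x - 6)^2(x - 1)^2.

The rational canonical form is the block-diagonal matrix of companion matrices C(f_i):
R = [[1, 0, 0, 0], [0, 0, 0, 36], [0, 1, 0, -48], [0, 0, 1, 13]].

R = [[1, 0, 0, 0], [0, 0, 0, 36], [0, 1, 0, -48], [0, 0, 1, 13]]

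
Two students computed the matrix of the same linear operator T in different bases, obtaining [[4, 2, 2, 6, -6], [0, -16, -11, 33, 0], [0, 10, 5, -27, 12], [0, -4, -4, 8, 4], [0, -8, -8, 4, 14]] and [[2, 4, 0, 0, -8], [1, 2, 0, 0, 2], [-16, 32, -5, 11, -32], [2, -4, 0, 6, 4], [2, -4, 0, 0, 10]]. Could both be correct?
No.

Both have characteristic polynomial (x - 6)^2(x - 4)^2(x + 5), but the minimal polynomial of A is (x - 6)(x - 4)(x + 5) while the minimal polynomial of B is (x - 6)(x - 4)^2(x + 5). The minimal polynomial is a similarity invariant, so A and B are not similar.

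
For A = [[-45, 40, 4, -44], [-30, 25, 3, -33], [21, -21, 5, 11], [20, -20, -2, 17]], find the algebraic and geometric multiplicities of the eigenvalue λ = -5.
The characteristic polynomial is (x - 6)^2(x + 5)^2, so the factor x + 5 appears with exponent 2: the algebraic multiplicity is 2.

rank(A + 5I) = 2, so the eigenspace has dimension 4 - 2 = 2: the geometric multiplicity is 2.

algebraic multiplicity 2, geometric multiplicity 2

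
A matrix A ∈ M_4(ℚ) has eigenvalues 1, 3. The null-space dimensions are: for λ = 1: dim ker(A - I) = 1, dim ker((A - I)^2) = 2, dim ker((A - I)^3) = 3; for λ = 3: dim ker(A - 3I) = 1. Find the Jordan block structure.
λ = 1: successive nullity increments [1, 1, 1] count blocks of size ≥ k; block sizes are [3].
λ = 3: successive nullity increments [1] count blocks of size ≥ k; block sizes are [1].

Jordan blocks: (1, 3), (3, 1)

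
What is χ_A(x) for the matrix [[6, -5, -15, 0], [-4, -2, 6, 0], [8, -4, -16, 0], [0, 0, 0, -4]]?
χ_A(x) = (x + 4)^4

xI - A = [[x - 6, 5, 15, 0], [4, x + 2, -6, 0], [-8, 4, x + 16, 0], [0, 0, 0, x + 4]].

Expanding det(xI - A) along the first row:
det(xI - A) = + (x - 6)·det([[x + 2, -6, 0], [4, x + 16, 0], [0, 0, x + 4]]) - (5)·det([[4, -6, 0], [-8, x + 16, 0], [0, 0, x + 4]]) + (15)·det([[4, x + 2, 0], [-8, 4, 0], [0, 0, x + 4]]) - (0)·det([[4, x + 2, -6], [-8, 4, x + 16], [0, 0, 0]]).

Evaluating gives χ_A(x) = x^4 + 16x^3 + 96x^2 + 256x + 256 = (x + 4)^4.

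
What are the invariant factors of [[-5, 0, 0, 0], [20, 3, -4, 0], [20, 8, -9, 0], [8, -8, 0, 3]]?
The Jordan structure of A has elementary divisors (x + 5), (x + 5), (x + 1), (x - 3). Arranging the block sizes at each eigenvalue in decreasing order and taking row products gives the invariant factors.

Invariant factors (smallest first, each dividing the next): x + 5, (x - 3)(x + 1)(x + 5).

Check: the last factor (x - 3)(x + 1)(x + 5) is the minimal polynomial, and the product (x - 3)(x + 1)(x + 5)^2 is the characteristic polynomial.

x + 5, (x - 3)(x + 1)(x + 5)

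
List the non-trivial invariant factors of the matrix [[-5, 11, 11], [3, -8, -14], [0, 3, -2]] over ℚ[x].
(x + 5)^3

The Jordan structure of A has elementary divisors (x + 5)^3. Arranging the block sizes at each eigenvalue in decreasing order and taking row products gives the invariant factors.

Invariant factors (smallest first, each dividing the next): (x + 5)^3.

Check: the last factor (x + 5)^3 is the minimal polynomial, and the product (x + 5)^3 is the characteristic polynomial.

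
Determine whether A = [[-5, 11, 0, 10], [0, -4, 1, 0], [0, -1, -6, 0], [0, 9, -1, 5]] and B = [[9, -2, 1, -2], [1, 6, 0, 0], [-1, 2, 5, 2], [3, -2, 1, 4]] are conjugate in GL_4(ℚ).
No.

trace(A) = -10 but trace(B) = 24. The trace is a similarity invariant, so A and B are not similar.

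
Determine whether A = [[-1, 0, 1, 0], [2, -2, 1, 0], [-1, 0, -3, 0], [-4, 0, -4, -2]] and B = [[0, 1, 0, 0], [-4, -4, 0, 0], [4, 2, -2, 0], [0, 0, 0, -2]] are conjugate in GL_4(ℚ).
No.

Both have characteristic polynomial (x + 2)^4, but the minimal polynomial of A is (x + 2)^3 while the minimal polynomial of B is (x + 2)^2. The minimal polynomial is a similarity invariant, so A and B are not similar.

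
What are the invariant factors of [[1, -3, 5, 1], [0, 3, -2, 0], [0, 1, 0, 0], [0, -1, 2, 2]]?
x - 2, (x - 2)(x - 1)^2

The Jordan structure of A has elementary divisors (x - 1)^2, (x - 2), (x - 2). Arranging the block sizes at each eigenvalue in decreasing order and taking row products gives the invariant factors.

Invariant factors (smallest first, each dividing the next): x - 2, (x - 2)(x - 1)^2.

Check: the last factor (x - 2)(x - 1)^2 is the minimal polynomial, and the product (x - 2)^2(x - 1)^2 is the characteristic polynomial.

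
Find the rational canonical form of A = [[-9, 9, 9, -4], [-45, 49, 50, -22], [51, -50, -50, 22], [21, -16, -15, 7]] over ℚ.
R = [[0, 0, 0, -3], [1, 0, 0, 8], [0, 1, 0, 3], [0, 0, 1, -3]]

The invariant factors of A (the non-unit diagonal entries of the Smith normal form of xI - A over ℚ[x]) are (x + 3)(x^3 - 3x + 1), each dividing the next. The characteristic polynomial is their product, (x + 3)(x^3 - 3x + 1).

The rational canonical form is the block-diagonal matrix of companion matrices C(f_i):
R = [[0, 0, 0, -3], [1, 0, 0, 8], [0, 1, 0, 3], [0, 0, 1, -3]].

Note the characteristic polynomial does not split into linear factors over ℚ, so A has no Jordan form over ℚ; the rational canonical form exists over any field.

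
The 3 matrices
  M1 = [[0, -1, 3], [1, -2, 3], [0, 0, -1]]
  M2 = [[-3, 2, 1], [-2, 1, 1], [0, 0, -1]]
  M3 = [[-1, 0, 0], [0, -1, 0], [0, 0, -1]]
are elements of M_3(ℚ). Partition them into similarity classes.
Characteristic polynomials: χ_{M1} = (x + 1)^3, χ_{M2} = (x + 1)^3, χ_{M3} = (x + 1)^3.

{M1, M2}: invariant factors x + 1, (x + 1)^2.

{M3}: invariant factors x + 1, x + 1, x + 1.

Matrices are similar if and only if their invariant-factor lists agree; the partition into similarity classes is {M1, M2}, {M3}.

2 classes: {M1, M2}, {M3}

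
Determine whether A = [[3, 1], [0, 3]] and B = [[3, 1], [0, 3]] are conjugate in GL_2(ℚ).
Yes.

Two matrices over a field are similar if and only if they have the same invariant factors.

Both A and B have characteristic polynomial (x - 3)^2 and minimal polynomial (x - 3)^2. Computing further, both have invariant factors (x - 3)^2. Hence A and B are similar.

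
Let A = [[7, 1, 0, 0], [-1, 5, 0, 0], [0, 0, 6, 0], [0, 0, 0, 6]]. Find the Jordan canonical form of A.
J = [[6, 1, 0, 0], [0, 6, 0, 0], [0, 0, 6, 0], [0, 0, 0, 6]]

The characteristic polynomial is det(xI - A) = (x - 6)^4, so the eigenvalues are 6 (algebraic multiplicity 4).

For λ = 6: rank(A - 6I) = 1, rank((A - 6I)^2) = 0. The eigenspace has dimension 4 - 1 = 3, so there are 3 Jordan blocks; the rank sequence gives block sizes [2, 1, 1].

Assembling the blocks gives the Jordan form J above.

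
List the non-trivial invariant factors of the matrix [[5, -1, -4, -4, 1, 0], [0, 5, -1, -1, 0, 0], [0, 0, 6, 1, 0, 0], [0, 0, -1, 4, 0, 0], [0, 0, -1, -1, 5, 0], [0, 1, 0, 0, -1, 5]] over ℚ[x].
The Jordan structure of A has elementary divisors (x - 5)^2, (x - 5)^2, (x - 5), (x - 5). Arranging the block sizes at each eigenvalue in decreasing order and taking row products gives the invariant factors.

Invariant factors (smallest first, each dividing the next): x - 5, x - 5, (x - 5)^2, (x - 5)^2.

Check: the last factor (x - 5)^2 is the minimal polynomial, and the product (x - 5)^6 is the characteristic polynomial.

x - 5, x - 5, (x - 5)^2, (x - 5)^2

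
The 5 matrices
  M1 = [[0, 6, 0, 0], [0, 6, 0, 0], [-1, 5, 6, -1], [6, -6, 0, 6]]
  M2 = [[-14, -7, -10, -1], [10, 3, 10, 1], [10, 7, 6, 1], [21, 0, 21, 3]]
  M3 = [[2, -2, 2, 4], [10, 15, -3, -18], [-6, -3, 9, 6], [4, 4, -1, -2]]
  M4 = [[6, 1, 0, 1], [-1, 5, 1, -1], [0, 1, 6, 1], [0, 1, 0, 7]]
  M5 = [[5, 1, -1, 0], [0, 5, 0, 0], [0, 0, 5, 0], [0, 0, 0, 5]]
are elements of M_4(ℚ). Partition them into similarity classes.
4 classes: {M1}, {M2}, {M3, M4}, {M5}

Characteristic polynomials: χ_{M1} = x(x - 6)^3, χ_{M2} = (x - 3)^2(x + 4)^2, χ_{M3} = (x - 6)^4, χ_{M4} = (x - 6)^4, χ_{M5} = (x - 5)^4.

{M1}: invariant factors x - 6, x(x - 6)^2.

{M2}: invariant factors x + 4, (x - 3)^2(x + 4).

{M3, M4}: invariant factors x - 6, (x - 6)^3.

{M5}: invariant factors x - 5, x - 5, (x - 5)^2.

Matrices are similar if and only if their invariant-factor lists agree; the partition into similarity classes is {M1}, {M2}, {M3, M4}, {M5}.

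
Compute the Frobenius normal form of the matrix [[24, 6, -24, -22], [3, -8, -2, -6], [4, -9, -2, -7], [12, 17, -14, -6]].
R = [[0, 0, 0, -4], [1, 0, 0, 16], [0, 1, 0, -20], [0, 0, 1, 8]]

The invariant factors of A (the non-unit diagonal entries of the Smith normal form of xI - A over ℚ[x]) are (x^2 - 4x + 2)^2, each dividing the next. The characteristic polynomial is their product, (x^2 - 4x + 2)^2.

The rational canonical form is the block-diagonal matrix of companion matrices C(f_i):
R = [[0, 0, 0, -4], [1, 0, 0, 16], [0, 1, 0, -20], [0, 0, 1, 8]].

Note the characteristic polynomial does not split into linear factors over ℚ, so A has no Jordan form over ℚ; the rational canonical form exists over any field.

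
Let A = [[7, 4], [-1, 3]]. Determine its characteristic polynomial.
χ_A(x) = (x - 5)^2

xI - A = [[x - 7, -4], [1, x - 3]].

Expanding det(xI - A) along the first row:
det(xI - A) = + (x - 7)·det([[x - 3]]) - (-4)·det([[1]]).

Evaluating gives χ_A(x) = x^2 - 10x + 25 = (x - 5)^2.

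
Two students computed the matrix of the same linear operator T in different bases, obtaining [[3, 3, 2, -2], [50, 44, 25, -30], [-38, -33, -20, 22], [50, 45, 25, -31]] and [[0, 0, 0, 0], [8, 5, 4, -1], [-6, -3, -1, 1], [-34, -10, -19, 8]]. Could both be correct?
No.

trace(A) = -4 but trace(B) = 12. The trace is a similarity invariant, so A and B are not similar.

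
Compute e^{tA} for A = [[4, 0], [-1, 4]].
A has Jordan form J = [[4, 1], [0, 4]] with A = PJP^{-1}, so e^{tA} = P e^{tJ} P^{-1}.

For a Jordan block J_k(λ), e^{tJ_k(λ)} = e^{λt} · (I + tN + t^2 N^2/2! + ... + t^{k-1} N^{k-1}/(k-1)!) where N is the nilpotent superdiagonal part.

Assembling the blocks and conjugating back gives the entries of e^{tA} as shown above.

e^{tA} = [[e^{4*t}, 0], [-t*e^{4*t}, e^{4*t}]]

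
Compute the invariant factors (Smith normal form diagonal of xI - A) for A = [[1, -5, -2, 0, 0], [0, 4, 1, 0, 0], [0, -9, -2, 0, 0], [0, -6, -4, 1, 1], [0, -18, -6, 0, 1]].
(x - 1)^2, (x - 1)^3

The Jordan structure of A has elementary divisors (x - 1)^3, (x - 1)^2. Arranging the block sizes at each eigenvalue in decreasing order and taking row products gives the invariant factors.

Invariant factors (smallest first, each dividing the next): (x - 1)^2, (x - 1)^3.

Check: the last factor (x - 1)^3 is the minimal polynomial, and the product (x - 1)^5 is the characteristic polynomial.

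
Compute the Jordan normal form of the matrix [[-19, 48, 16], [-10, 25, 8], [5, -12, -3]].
J = [[1, 1, 0], [0, 1, 0], [0, 0, 1]]

The characteristic polynomial is det(xI - A) = (x - 1)^3, so the eigenvalues are 1 (algebraic multiplicity 3).

For λ = 1: rank(A - I) = 1, rank((A - I)^2) = 0. The eigenspace has dimension 3 - 1 = 2, so there are 2 Jordan blocks; the rank sequence gives block sizes [2, 1].

Assembling the blocks gives the Jordan form J above.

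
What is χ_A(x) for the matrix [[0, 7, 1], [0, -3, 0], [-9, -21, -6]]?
xI - A = [[x, -7, -1], [0, x + 3, 0], [9, 21, x + 6]].

Expanding det(xI - A) along the first row:
det(xI - A) = + (x)·det([[x + 3, 0], [21, x + 6]]) - (-7)·det([[0, 0], [9, x + 6]]) + (-1)·det([[0, x + 3], [9, 21]]).

Evaluating gives χ_A(x) = x^3 + 9x^2 + 27x + 27 = (x + 3)^3.

χ_A(x) = (x + 3)^3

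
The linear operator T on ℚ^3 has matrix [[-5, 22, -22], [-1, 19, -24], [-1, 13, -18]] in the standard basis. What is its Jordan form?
J = [[-5, 1, 0], [0, -5, 0], [0, 0, 6]]

The characteristic polynomial is det(xI - A) = (x - 6)(x + 5)^2, so the eigenvalues are -5 (algebraic multiplicity 2), 6 (algebraic multiplicity 1).

For λ = -5: rank(A + 5I) = 2, rank((A + 5I)^2) = 1. The eigenspace has dimension 3 - 2 = 1, so there is 1 Jordan block; the rank sequence gives block sizes [2].

For λ = 6: algebraic multiplicity 1 gives one 1×1 block.

Assembling the blocks gives the Jordan form J above.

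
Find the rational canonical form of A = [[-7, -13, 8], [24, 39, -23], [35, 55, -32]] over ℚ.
R = [[0, 0, 2], [1, 0, 0], [0, 1, 0]]

The invariant factors of A (the non-unit diagonal entries of the Smith normal form of xI - A over ℚ[x]) are x^3 - 2, each dividing the next. The characteristic polynomial is their product, x^3 - 2.

The rational canonical form is the block-diagonal matrix of companion matrices C(f_i):
R = [[0, 0, 2], [1, 0, 0], [0, 1, 0]].

Note the characteristic polynomial does not split into linear factors over ℚ, so A has no Jordan form over ℚ; the rational canonical form exists over any field.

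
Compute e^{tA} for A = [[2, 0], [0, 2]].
A has Jordan form J = [[2, 0], [0, 2]] with A = PJP^{-1}, so e^{tA} = P e^{tJ} P^{-1}.

For a Jordan block J_k(λ), e^{tJ_k(λ)} = e^{λt} · (I + tN + t^2 N^2/2! + ... + t^{k-1} N^{k-1}/(k-1)!) where N is the nilpotent superdiagonal part.

Assembling the blocks and conjugating back gives the entries of e^{tA} as shown above.

e^{tA} = [[e^{2*t}, 0], [0, e^{2*t}]]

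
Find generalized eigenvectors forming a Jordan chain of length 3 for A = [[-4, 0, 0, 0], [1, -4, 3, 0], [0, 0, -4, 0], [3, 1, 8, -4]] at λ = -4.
v_1 = [[-2, 0, 1, 0]]^T, v_2 = [[0, 1, 0, 2]]^T, v_3 = [[0, 0, 0, 1]]^T

We seek v_1 ∈ ker((A + 4I)^3) \ ker((A + 4I)^2), then set v_{i+1} = (A + 4I) v_i.

One such chain is v_1 = [[-2, 0, 1, 0]]^T, v_2 = [[0, 1, 0, 2]]^T, v_3 = [[0, 0, 0, 1]]^T. Check: (A + 4I) v_3 = [[0, 0, 0, 0]]^T = 0.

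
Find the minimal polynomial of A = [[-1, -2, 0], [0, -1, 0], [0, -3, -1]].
m_A(x) = (x + 1)^2

The characteristic polynomial factors as (x + 1)^3. The minimal polynomial is ∏(x - λ)^{k_λ} where k_λ is the size of the largest Jordan block at λ.

For λ = -1: rank(A + I) = 1, and the largest Jordan block has size 2 (the smallest k with rank((A + I)^k) = rank((A + I)^(k+1))).

So m_A(x) = (x + 1)^2.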